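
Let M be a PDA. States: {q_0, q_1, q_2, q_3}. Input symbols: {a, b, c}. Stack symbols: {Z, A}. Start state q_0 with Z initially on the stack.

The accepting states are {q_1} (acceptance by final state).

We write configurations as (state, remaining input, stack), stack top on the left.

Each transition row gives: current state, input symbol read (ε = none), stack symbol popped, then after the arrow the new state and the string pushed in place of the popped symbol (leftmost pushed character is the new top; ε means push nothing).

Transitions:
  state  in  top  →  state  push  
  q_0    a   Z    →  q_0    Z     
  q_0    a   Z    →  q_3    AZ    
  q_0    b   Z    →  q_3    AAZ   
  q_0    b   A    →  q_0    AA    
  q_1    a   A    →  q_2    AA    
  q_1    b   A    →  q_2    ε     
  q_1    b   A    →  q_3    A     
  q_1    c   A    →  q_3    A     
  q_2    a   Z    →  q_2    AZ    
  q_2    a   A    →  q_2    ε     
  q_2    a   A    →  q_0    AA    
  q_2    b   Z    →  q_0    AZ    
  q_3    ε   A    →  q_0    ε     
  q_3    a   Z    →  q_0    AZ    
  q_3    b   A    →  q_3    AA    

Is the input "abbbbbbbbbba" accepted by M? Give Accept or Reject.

Reject

No computation consumes all input and reaches a final state.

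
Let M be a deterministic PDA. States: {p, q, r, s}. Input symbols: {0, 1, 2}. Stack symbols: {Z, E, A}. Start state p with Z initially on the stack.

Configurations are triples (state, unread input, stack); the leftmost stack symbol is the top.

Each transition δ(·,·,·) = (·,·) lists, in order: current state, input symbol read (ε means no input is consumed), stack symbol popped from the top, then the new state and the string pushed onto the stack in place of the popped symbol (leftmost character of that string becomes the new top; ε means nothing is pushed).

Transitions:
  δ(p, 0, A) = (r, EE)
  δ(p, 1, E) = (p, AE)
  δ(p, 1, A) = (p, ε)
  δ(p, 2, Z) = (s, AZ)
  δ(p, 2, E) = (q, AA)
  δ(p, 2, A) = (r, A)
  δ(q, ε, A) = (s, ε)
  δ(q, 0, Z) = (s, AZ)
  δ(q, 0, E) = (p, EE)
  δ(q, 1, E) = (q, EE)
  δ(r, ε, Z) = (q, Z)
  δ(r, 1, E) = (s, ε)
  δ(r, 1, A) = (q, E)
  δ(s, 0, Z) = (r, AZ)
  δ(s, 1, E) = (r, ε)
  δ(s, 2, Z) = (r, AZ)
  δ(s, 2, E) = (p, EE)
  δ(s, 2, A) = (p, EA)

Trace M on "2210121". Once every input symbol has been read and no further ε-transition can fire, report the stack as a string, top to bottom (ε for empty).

(p, 2210121, Z)
  read 2, top Z: go to s, push AZ → (s, 210121, AZ)
  read 2, top A: go to p, push EA → (p, 10121, EAZ)
  read 1, top E: go to p, push AE → (p, 0121, AEAZ)
  read 0, top A: go to r, push EE → (r, 121, EEEAZ)
  read 1, top E: go to s, push ε → (s, 21, EEAZ)
  read 2, top E: go to p, push EE → (p, 1, EEEAZ)
  read 1, top E: go to p, push AE → (p, ε, AEEEAZ)
All input consumed in state p with stack AEEEAZ.

AEEEAZ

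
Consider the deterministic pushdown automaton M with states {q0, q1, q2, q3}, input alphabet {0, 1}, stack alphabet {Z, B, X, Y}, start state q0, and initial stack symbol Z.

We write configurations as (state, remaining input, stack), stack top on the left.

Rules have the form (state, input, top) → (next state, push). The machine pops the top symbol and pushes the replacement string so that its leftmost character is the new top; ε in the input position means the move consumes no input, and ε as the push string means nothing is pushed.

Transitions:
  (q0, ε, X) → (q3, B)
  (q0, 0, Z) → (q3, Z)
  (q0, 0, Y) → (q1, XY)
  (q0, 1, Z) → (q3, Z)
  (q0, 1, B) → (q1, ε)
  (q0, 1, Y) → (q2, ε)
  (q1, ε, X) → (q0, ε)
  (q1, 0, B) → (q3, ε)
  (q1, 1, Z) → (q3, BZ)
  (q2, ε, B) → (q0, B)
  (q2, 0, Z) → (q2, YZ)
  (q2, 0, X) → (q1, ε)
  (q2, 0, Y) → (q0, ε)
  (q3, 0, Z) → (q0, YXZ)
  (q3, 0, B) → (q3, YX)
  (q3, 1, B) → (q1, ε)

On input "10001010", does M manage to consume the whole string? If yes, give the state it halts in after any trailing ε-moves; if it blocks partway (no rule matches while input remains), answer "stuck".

q3

(q0, 10001010, Z) ⊢ (q3, 0001010, Z) ⊢ (q0, 001010, YXZ) ⊢ (q1, 01010, XYXZ) ⊢ (q0, 01010, YXZ) ⊢ (q1, 1010, XYXZ) ⊢ (q0, 1010, YXZ) ⊢ (q2, 010, XZ) ⊢ (q1, 10, Z) ⊢ (q3, 0, BZ) ⊢ (q3, ε, YXZ)
All input consumed; M is in state q3.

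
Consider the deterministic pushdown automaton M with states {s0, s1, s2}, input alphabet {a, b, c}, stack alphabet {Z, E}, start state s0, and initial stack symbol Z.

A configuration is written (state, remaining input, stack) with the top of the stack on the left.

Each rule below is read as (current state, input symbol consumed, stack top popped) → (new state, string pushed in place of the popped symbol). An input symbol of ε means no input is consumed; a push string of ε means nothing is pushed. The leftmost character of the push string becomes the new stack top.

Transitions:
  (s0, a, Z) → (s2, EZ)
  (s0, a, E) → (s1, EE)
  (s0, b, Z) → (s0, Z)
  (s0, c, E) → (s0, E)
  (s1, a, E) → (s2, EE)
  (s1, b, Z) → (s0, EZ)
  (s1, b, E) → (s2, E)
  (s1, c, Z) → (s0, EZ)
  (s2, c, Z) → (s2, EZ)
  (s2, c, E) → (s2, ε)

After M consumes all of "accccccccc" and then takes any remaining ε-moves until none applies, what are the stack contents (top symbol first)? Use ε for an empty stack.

(s0, accccccccc, Z) ⊢ (s2, ccccccccc, EZ) ⊢ (s2, cccccccc, Z) ⊢ (s2, ccccccc, EZ) ⊢ (s2, cccccc, Z) ⊢ (s2, ccccc, EZ) ⊢ (s2, cccc, Z) ⊢ (s2, ccc, EZ) ⊢ (s2, cc, Z) ⊢ (s2, c, EZ) ⊢ (s2, ε, Z)
All input consumed in state s2 with stack Z.

Z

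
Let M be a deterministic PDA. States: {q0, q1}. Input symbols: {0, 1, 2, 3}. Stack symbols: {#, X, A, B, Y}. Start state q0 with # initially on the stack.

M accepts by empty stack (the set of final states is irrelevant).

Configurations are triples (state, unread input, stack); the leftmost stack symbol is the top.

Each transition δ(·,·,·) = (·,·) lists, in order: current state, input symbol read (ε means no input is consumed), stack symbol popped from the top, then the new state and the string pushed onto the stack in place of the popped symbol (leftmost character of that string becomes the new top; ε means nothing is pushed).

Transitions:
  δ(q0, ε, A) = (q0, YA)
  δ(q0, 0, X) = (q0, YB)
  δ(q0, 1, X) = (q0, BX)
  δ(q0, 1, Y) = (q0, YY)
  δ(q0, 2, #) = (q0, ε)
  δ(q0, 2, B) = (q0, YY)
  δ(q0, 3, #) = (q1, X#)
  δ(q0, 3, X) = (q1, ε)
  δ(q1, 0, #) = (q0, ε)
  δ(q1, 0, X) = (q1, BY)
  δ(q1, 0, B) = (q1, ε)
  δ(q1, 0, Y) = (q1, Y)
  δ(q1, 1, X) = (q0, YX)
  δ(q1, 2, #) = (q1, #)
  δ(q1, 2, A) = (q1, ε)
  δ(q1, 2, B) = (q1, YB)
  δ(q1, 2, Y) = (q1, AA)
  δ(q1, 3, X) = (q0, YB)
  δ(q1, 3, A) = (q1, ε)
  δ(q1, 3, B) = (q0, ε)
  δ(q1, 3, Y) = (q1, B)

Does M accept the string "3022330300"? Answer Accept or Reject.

Accept

(q0, 3022330300, #)
  read 3, top #: go to q1, push X# → (q1, 022330300, X#)
  read 0, top X: go to q1, push BY → (q1, 22330300, BY#)
  read 2, top B: go to q1, push YB → (q1, 2330300, YBY#)
  read 2, top Y: go to q1, push AA → (q1, 330300, AABY#)
  read 3, top A: go to q1, push ε → (q1, 30300, ABY#)
  read 3, top A: go to q1, push ε → (q1, 0300, BY#)
  read 0, top B: go to q1, push ε → (q1, 300, Y#)
  read 3, top Y: go to q1, push B → (q1, 00, B#)
  read 0, top B: go to q1, push ε → (q1, 0, #)
  read 0, top #: go to q0, push ε → (q0, ε, ε)
All input consumed and the stack is empty.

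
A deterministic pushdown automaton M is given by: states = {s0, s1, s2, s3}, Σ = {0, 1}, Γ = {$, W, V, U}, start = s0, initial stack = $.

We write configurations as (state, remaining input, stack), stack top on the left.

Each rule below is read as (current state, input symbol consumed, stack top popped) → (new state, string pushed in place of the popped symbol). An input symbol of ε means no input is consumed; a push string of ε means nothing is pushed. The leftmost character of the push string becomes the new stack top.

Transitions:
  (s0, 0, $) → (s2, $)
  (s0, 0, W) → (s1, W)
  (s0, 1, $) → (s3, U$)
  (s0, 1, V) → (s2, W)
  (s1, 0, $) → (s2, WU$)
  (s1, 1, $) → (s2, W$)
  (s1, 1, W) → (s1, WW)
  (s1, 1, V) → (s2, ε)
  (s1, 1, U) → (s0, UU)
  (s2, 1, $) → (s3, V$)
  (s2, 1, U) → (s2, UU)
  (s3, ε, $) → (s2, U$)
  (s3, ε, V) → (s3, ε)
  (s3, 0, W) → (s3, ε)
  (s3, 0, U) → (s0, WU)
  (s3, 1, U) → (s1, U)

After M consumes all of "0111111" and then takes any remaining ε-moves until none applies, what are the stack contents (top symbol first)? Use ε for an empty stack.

(s0, 0111111, $) ⊢ (s2, 111111, $) ⊢ (s3, 11111, V$) ⊢ (s3, 11111, $) ⊢ (s2, 11111, U$) ⊢ (s2, 1111, UU$) ⊢ (s2, 111, UUU$) ⊢ (s2, 11, UUUU$) ⊢ (s2, 1, UUUUU$) ⊢ (s2, ε, UUUUUU$)
All input consumed in state s2 with stack UUUUUU$.

UUUUUU$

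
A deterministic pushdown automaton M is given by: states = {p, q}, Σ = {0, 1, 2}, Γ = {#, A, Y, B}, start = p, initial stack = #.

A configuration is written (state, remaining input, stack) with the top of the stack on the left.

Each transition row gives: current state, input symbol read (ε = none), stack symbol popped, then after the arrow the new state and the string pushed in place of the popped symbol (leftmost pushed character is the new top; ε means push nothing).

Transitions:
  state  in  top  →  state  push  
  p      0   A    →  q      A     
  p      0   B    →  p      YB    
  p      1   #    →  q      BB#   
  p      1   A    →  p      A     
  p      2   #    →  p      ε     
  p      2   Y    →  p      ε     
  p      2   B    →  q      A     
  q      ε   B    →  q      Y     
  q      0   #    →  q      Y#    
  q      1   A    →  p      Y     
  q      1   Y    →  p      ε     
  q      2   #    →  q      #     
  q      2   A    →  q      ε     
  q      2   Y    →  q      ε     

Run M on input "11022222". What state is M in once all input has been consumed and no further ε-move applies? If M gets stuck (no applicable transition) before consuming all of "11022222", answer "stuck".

(p, 11022222, #)
  read 1, top #: go to q, push BB# → (q, 1022222, BB#)
  ε-move, top B: go to q, push Y → (q, 1022222, YB#)
  read 1, top Y: go to p, push ε → (p, 022222, B#)
  read 0, top B: go to p, push YB → (p, 22222, YB#)
  read 2, top Y: go to p, push ε → (p, 2222, B#)
  read 2, top B: go to q, push A → (q, 222, A#)
  read 2, top A: go to q, push ε → (q, 22, #)
  read 2, top #: go to q, push # → (q, 2, #)
  read 2, top #: go to q, push # → (q, ε, #)
All input consumed; M is in state q.

q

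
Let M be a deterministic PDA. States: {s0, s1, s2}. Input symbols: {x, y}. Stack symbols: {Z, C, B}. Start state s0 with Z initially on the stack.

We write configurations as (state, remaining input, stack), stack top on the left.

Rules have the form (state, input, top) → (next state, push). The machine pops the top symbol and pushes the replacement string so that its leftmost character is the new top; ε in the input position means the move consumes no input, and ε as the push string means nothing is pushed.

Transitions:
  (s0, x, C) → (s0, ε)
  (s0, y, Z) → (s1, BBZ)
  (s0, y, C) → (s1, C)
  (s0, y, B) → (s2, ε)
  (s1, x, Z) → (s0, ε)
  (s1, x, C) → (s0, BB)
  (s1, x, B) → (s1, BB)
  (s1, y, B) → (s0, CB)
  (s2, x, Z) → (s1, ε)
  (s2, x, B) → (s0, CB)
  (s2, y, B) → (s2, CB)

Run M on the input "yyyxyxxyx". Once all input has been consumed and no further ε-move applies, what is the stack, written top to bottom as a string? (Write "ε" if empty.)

CBBZ

(s0, yyyxyxxyx, Z)
  read y, top Z: go to s1, push BBZ → (s1, yyxyxxyx, BBZ)
  read y, top B: go to s0, push CB → (s0, yxyxxyx, CBBZ)
  read y, top C: go to s1, push C → (s1, xyxxyx, CBBZ)
  read x, top C: go to s0, push BB → (s0, yxxyx, BBBBZ)
  read y, top B: go to s2, push ε → (s2, xxyx, BBBZ)
  read x, top B: go to s0, push CB → (s0, xyx, CBBBZ)
  read x, top C: go to s0, push ε → (s0, yx, BBBZ)
  read y, top B: go to s2, push ε → (s2, x, BBZ)
  read x, top B: go to s0, push CB → (s0, ε, CBBZ)
All input consumed in state s0 with stack CBBZ.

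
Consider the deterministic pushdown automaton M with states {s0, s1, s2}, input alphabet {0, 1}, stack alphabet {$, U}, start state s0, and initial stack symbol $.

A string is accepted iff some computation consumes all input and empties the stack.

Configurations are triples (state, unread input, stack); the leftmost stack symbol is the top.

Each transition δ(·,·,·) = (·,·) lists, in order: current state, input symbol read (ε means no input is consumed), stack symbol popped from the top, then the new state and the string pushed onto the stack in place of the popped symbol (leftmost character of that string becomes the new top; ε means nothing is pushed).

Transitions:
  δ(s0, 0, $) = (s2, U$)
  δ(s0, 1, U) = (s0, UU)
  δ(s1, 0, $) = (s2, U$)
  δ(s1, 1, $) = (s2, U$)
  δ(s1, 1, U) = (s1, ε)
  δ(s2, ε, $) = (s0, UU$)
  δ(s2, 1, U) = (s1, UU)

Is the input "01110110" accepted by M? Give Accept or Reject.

(s0, 01110110, $)
  read 0, top $: go to s2, push U$ → (s2, 1110110, U$)
  read 1, top U: go to s1, push UU → (s1, 110110, UU$)
  read 1, top U: go to s1, push ε → (s1, 10110, U$)
  read 1, top U: go to s1, push ε → (s1, 0110, $)
  read 0, top $: go to s2, push U$ → (s2, 110, U$)
  read 1, top U: go to s1, push UU → (s1, 10, UU$)
  read 1, top U: go to s1, push ε → (s1, 0, U$)
No transition applies at (s1, 0, U$); input not fully consumed.

Reject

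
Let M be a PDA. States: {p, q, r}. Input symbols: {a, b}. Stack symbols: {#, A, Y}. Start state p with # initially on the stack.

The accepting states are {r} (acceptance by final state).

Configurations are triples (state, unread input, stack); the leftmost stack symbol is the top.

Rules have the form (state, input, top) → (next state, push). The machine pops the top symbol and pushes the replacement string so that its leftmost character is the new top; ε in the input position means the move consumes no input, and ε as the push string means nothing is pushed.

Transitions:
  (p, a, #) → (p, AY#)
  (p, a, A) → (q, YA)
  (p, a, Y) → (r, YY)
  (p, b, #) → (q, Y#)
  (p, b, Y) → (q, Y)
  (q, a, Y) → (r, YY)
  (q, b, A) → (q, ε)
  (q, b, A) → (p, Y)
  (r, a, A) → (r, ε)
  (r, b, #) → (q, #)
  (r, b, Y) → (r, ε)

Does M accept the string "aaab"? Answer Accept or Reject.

One accepting computation: (p, aaab, #) ⊢ (p, aab, AY#) ⊢ (q, ab, YAY#) ⊢ (r, b, YYAY#) ⊢ (r, ε, YAY#)
All input consumed and state r ∈ F.

Accept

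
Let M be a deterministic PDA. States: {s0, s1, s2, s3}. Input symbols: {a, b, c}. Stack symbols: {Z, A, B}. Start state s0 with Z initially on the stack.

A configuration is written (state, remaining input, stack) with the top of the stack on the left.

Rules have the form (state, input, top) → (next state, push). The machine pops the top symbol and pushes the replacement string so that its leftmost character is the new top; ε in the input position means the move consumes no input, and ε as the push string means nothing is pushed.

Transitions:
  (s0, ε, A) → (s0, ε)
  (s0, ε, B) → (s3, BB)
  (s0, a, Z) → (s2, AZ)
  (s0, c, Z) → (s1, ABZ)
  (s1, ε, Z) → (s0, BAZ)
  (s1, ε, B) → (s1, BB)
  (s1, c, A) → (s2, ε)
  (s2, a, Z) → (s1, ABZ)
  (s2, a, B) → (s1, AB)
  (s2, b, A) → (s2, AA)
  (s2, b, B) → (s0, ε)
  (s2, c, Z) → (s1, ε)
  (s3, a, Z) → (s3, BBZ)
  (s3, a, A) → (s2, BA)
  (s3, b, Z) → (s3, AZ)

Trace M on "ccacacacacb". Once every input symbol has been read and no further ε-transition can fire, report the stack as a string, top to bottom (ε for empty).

Z

(s0, ccacacacacb, Z)
  read c, top Z: go to s1, push ABZ → (s1, cacacacacb, ABZ)
  read c, top A: go to s2, push ε → (s2, acacacacb, BZ)
  read a, top B: go to s1, push AB → (s1, cacacacb, ABZ)
  read c, top A: go to s2, push ε → (s2, acacacb, BZ)
  read a, top B: go to s1, push AB → (s1, cacacb, ABZ)
  read c, top A: go to s2, push ε → (s2, acacb, BZ)
  read a, top B: go to s1, push AB → (s1, cacb, ABZ)
  read c, top A: go to s2, push ε → (s2, acb, BZ)
  read a, top B: go to s1, push AB → (s1, cb, ABZ)
  read c, top A: go to s2, push ε → (s2, b, BZ)
  read b, top B: go to s0, push ε → (s0, ε, Z)
All input consumed in state s0 with stack Z.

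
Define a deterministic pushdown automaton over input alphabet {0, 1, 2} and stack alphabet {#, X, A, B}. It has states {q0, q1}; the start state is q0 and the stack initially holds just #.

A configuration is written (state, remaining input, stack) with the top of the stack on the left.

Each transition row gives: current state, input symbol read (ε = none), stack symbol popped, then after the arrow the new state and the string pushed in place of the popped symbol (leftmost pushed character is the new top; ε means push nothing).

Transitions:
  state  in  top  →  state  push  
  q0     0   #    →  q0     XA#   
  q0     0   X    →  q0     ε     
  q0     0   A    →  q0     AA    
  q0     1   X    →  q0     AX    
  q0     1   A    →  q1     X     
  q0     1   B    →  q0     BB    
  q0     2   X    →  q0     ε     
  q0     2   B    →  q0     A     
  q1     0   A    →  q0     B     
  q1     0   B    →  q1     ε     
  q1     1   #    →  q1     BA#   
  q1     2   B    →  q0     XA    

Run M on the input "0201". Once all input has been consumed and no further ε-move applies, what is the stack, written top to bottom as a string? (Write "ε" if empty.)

(q0, 0201, #)
  read 0, top #: go to q0, push XA# → (q0, 201, XA#)
  read 2, top X: go to q0, push ε → (q0, 01, A#)
  read 0, top A: go to q0, push AA → (q0, 1, AA#)
  read 1, top A: go to q1, push X → (q1, ε, XA#)
All input consumed in state q1 with stack XA#.

XA#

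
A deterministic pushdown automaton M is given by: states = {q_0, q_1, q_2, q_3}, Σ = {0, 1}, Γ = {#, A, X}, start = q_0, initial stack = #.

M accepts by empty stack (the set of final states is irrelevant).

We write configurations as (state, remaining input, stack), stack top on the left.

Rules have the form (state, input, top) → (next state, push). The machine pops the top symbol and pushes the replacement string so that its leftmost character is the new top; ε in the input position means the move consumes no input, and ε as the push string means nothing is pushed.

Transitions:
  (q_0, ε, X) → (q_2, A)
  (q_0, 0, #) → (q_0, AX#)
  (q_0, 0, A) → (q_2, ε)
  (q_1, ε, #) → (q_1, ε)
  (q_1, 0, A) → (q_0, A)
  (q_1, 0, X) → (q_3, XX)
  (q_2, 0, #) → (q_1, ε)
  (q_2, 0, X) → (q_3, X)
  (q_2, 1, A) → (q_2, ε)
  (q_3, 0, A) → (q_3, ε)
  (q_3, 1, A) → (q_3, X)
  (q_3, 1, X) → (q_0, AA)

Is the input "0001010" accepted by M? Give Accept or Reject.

(q_0, 0001010, #) ⊢ (q_0, 001010, AX#) ⊢ (q_2, 01010, X#) ⊢ (q_3, 1010, X#) ⊢ (q_0, 010, AA#) ⊢ (q_2, 10, A#) ⊢ (q_2, 0, #) ⊢ (q_1, ε, ε)
All input consumed and the stack is empty.

Accept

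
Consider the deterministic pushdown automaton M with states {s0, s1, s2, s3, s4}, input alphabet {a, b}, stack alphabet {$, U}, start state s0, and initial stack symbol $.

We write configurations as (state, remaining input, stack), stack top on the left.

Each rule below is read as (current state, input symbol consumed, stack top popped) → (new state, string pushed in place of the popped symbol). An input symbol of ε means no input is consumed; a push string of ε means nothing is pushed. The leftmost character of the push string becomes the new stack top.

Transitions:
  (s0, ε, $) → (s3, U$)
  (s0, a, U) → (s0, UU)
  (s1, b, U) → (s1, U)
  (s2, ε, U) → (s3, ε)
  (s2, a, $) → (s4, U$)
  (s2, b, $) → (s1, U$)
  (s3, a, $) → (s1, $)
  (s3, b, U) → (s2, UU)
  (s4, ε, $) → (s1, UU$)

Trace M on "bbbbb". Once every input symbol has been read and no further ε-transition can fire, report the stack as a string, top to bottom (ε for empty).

(s0, bbbbb, $) ⊢ (s3, bbbbb, U$) ⊢ (s2, bbbb, UU$) ⊢ (s3, bbbb, U$) ⊢ (s2, bbb, UU$) ⊢ (s3, bbb, U$) ⊢ (s2, bb, UU$) ⊢ (s3, bb, U$) ⊢ (s2, b, UU$) ⊢ (s3, b, U$) ⊢ (s2, ε, UU$) ⊢ (s3, ε, U$)
All input consumed in state s3 with stack U$.

U$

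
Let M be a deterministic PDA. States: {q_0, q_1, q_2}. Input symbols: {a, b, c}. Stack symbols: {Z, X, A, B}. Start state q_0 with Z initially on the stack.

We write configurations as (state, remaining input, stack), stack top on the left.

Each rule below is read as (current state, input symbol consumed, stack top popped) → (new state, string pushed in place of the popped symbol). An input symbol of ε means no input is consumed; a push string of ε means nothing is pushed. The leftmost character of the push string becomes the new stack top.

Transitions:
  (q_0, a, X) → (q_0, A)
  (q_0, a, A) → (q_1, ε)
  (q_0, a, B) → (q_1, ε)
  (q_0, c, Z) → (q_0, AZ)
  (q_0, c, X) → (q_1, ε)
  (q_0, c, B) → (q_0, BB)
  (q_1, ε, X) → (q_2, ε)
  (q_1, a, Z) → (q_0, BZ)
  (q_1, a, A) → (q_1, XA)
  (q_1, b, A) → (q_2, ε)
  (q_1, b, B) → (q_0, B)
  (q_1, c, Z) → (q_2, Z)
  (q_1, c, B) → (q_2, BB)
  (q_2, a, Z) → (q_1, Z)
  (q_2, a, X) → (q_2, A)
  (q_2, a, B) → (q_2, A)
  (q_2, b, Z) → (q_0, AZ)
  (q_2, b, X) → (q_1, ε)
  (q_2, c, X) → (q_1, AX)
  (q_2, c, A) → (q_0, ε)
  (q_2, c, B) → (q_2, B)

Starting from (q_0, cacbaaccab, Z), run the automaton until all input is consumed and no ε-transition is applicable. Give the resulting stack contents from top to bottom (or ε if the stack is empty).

(q_0, cacbaaccab, Z)
  read c, top Z: go to q_0, push AZ → (q_0, acbaaccab, AZ)
  read a, top A: go to q_1, push ε → (q_1, cbaaccab, Z)
  read c, top Z: go to q_2, push Z → (q_2, baaccab, Z)
  read b, top Z: go to q_0, push AZ → (q_0, aaccab, AZ)
  read a, top A: go to q_1, push ε → (q_1, accab, Z)
  read a, top Z: go to q_0, push BZ → (q_0, ccab, BZ)
  read c, top B: go to q_0, push BB → (q_0, cab, BBZ)
  read c, top B: go to q_0, push BB → (q_0, ab, BBBZ)
  read a, top B: go to q_1, push ε → (q_1, b, BBZ)
  read b, top B: go to q_0, push B → (q_0, ε, BBZ)
All input consumed in state q_0 with stack BBZ.

BBZ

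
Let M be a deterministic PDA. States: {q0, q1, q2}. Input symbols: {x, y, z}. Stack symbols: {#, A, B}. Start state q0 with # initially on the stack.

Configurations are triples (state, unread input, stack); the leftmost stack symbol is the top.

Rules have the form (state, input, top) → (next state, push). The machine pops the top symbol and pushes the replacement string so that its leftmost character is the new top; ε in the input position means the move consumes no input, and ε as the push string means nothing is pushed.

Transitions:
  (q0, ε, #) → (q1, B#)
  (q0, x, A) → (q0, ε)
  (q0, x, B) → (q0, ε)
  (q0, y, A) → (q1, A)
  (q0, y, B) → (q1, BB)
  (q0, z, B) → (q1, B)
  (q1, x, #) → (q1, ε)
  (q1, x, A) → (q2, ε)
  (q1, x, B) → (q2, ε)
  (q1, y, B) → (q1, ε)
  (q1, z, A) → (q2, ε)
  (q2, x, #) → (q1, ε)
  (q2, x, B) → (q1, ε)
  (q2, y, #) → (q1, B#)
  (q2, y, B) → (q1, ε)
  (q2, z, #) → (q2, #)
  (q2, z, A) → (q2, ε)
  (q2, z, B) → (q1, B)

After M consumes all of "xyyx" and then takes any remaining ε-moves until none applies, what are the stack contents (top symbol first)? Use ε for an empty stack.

(q0, xyyx, #) ⊢ (q1, xyyx, B#) ⊢ (q2, yyx, #) ⊢ (q1, yx, B#) ⊢ (q1, x, #) ⊢ (q1, ε, ε)
All input consumed in state q1 with stack ε.

ε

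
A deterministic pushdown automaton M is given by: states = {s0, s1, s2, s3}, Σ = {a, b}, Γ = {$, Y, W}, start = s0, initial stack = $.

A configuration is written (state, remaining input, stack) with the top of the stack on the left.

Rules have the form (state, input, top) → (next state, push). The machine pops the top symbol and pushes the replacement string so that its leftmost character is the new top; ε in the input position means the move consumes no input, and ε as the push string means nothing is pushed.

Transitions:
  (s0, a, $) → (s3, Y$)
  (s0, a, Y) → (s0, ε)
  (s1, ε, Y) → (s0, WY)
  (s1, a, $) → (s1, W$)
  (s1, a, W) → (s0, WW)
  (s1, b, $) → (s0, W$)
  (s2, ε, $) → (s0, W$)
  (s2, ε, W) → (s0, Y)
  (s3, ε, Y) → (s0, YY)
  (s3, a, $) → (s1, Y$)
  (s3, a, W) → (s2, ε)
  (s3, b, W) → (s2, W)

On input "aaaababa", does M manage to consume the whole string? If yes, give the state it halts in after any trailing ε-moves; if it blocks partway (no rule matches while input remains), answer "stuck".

(s0, aaaababa, $) ⊢ (s3, aaababa, Y$) ⊢ (s0, aaababa, YY$) ⊢ (s0, aababa, Y$) ⊢ (s0, ababa, $) ⊢ (s3, baba, Y$) ⊢ (s0, baba, YY$)
No transition for (s0, b, top Y); M blocks with input baba remaining.

stuck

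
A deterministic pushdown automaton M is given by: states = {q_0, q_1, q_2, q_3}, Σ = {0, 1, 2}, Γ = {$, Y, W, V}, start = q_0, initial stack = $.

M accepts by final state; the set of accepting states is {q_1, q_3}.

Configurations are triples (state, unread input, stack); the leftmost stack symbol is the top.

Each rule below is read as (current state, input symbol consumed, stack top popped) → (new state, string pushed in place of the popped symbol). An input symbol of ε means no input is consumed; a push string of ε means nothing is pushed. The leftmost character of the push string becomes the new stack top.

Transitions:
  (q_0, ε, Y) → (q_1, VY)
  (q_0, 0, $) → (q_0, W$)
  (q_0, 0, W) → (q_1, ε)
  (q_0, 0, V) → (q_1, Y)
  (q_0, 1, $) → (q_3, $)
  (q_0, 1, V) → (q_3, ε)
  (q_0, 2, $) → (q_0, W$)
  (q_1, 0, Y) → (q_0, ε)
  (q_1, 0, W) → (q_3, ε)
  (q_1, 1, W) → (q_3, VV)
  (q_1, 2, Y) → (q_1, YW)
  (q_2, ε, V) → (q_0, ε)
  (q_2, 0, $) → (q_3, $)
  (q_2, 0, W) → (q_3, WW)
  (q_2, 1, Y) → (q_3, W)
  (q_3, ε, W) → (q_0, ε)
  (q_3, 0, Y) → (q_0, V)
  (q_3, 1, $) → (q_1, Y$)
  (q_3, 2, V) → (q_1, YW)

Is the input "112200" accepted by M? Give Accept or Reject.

(q_0, 112200, $) ⊢ (q_3, 12200, $) ⊢ (q_1, 2200, Y$) ⊢ (q_1, 200, YW$) ⊢ (q_1, 00, YWW$) ⊢ (q_0, 0, WW$) ⊢ (q_1, ε, W$)
All input consumed; state q_1 ∈ F.

Accept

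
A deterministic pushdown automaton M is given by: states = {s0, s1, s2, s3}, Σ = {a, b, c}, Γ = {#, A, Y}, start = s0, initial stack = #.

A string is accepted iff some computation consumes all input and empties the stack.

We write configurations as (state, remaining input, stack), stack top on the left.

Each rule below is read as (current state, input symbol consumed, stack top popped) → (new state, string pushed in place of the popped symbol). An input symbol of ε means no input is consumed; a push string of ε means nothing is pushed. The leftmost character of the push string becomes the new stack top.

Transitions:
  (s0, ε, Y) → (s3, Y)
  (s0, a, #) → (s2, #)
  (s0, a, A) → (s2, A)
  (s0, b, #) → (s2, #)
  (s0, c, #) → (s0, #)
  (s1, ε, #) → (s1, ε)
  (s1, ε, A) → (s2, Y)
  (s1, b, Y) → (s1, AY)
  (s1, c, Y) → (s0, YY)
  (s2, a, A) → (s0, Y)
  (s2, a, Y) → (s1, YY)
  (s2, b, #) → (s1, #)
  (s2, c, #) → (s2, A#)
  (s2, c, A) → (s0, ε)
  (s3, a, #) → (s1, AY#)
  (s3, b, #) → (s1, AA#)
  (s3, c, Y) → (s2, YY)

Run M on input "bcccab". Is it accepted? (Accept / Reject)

(s0, bcccab, #)
  read b, top #: go to s2, push # → (s2, cccab, #)
  read c, top #: go to s2, push A# → (s2, ccab, A#)
  read c, top A: go to s0, push ε → (s0, cab, #)
  read c, top #: go to s0, push # → (s0, ab, #)
  read a, top #: go to s2, push # → (s2, b, #)
  read b, top #: go to s1, push # → (s1, ε, #)
  ε-move, top #: go to s1, push ε → (s1, ε, ε)
All input consumed and the stack is empty.

Accept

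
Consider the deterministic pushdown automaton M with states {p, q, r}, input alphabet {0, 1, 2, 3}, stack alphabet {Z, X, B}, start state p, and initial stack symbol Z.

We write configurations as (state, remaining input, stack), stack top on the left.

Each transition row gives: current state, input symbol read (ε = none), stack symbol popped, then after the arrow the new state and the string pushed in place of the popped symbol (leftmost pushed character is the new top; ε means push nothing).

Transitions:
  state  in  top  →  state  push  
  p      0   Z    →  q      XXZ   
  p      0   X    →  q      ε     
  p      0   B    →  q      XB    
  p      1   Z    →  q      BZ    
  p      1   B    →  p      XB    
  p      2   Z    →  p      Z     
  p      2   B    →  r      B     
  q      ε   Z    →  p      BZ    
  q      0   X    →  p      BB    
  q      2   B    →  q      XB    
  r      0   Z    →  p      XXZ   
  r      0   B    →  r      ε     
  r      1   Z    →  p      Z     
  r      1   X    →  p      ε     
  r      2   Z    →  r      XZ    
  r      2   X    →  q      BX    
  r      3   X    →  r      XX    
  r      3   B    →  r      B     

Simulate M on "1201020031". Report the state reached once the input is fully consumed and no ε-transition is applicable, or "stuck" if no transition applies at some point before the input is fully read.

(p, 1201020031, Z) ⊢ (q, 201020031, BZ) ⊢ (q, 01020031, XBZ) ⊢ (p, 1020031, BBBZ) ⊢ (p, 020031, XBBBZ) ⊢ (q, 20031, BBBZ) ⊢ (q, 0031, XBBBZ) ⊢ (p, 031, BBBBBZ) ⊢ (q, 31, XBBBBBZ)
No transition for (q, 3, top X); M blocks with input 31 remaining.

stuck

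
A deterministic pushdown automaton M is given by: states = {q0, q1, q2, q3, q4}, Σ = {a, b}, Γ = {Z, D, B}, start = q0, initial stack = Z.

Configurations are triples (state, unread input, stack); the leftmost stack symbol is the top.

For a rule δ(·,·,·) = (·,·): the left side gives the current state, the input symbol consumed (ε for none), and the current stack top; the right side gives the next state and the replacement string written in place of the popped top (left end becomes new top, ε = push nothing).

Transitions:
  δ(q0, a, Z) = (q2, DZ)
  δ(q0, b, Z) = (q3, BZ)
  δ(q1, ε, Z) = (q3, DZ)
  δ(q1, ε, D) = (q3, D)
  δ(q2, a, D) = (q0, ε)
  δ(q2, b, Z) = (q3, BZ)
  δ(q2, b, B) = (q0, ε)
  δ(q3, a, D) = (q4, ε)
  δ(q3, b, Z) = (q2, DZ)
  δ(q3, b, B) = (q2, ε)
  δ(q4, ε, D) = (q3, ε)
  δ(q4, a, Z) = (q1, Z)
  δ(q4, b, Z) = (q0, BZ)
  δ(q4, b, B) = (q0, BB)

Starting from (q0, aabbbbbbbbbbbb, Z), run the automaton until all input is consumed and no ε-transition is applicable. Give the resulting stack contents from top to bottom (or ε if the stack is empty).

Z

(q0, aabbbbbbbbbbbb, Z) ⊢ (q2, abbbbbbbbbbbb, DZ) ⊢ (q0, bbbbbbbbbbbb, Z) ⊢ (q3, bbbbbbbbbbb, BZ) ⊢ (q2, bbbbbbbbbb, Z) ⊢ (q3, bbbbbbbbb, BZ) ⊢ (q2, bbbbbbbb, Z) ⊢ (q3, bbbbbbb, BZ) ⊢ (q2, bbbbbb, Z) ⊢ (q3, bbbbb, BZ) ⊢ (q2, bbbb, Z) ⊢ (q3, bbb, BZ) ⊢ (q2, bb, Z) ⊢ (q3, b, BZ) ⊢ (q2, ε, Z)
All input consumed in state q2 with stack Z.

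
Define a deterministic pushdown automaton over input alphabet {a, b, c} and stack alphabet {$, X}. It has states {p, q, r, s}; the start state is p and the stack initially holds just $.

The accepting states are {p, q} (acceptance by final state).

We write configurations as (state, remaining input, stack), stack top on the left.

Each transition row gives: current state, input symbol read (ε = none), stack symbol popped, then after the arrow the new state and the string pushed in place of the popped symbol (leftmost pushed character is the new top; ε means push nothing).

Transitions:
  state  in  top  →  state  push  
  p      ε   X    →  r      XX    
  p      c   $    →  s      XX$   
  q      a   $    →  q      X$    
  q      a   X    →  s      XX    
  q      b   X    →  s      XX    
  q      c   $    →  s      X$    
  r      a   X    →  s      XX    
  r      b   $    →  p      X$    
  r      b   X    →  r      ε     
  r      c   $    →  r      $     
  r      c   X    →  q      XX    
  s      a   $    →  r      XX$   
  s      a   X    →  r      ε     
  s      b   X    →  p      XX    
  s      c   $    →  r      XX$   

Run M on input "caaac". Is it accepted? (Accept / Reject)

Accept

(p, caaac, $) ⊢ (s, aaac, XX$) ⊢ (r, aac, X$) ⊢ (s, ac, XX$) ⊢ (r, c, X$) ⊢ (q, ε, XX$)
All input consumed; state q ∈ F.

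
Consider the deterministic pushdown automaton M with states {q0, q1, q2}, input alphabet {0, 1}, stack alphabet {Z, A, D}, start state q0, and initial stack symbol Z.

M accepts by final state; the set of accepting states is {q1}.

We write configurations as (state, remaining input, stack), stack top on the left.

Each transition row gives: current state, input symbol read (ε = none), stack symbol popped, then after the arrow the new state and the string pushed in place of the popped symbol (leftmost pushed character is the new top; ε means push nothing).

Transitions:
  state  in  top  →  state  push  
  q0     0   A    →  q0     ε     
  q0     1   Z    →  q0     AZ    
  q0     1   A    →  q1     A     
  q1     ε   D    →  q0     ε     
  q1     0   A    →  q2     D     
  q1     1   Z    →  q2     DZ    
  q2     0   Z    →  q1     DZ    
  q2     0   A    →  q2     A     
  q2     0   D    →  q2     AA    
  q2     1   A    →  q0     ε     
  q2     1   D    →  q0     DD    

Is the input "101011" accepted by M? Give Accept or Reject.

(q0, 101011, Z) ⊢ (q0, 01011, AZ) ⊢ (q0, 1011, Z) ⊢ (q0, 011, AZ) ⊢ (q0, 11, Z) ⊢ (q0, 1, AZ) ⊢ (q1, ε, AZ)
All input consumed; state q1 ∈ F.

Accept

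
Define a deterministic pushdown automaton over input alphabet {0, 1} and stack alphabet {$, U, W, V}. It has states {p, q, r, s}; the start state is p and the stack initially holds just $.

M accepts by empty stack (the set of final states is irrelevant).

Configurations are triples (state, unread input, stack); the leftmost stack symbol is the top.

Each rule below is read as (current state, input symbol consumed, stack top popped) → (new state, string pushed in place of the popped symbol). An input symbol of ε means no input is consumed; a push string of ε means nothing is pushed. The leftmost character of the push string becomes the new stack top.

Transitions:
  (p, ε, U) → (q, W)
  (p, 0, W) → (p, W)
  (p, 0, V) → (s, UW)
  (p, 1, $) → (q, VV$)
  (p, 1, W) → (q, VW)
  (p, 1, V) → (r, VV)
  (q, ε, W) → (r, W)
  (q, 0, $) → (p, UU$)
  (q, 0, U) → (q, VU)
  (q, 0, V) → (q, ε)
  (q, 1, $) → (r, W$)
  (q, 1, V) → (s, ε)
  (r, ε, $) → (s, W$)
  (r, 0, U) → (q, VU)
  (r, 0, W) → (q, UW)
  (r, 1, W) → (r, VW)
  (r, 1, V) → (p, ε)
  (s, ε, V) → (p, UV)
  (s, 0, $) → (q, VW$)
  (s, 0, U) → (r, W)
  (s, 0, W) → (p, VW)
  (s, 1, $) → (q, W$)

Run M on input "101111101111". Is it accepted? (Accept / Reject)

Reject

(p, 101111101111, $)
  read 1, top $: go to q, push VV$ → (q, 01111101111, VV$)
  read 0, top V: go to q, push ε → (q, 1111101111, V$)
  read 1, top V: go to s, push ε → (s, 111101111, $)
  read 1, top $: go to q, push W$ → (q, 11101111, W$)
  ε-move, top W: go to r, push W → (r, 11101111, W$)
  read 1, top W: go to r, push VW → (r, 1101111, VW$)
  read 1, top V: go to p, push ε → (p, 101111, W$)
  read 1, top W: go to q, push VW → (q, 01111, VW$)
  read 0, top V: go to q, push ε → (q, 1111, W$)
  ε-move, top W: go to r, push W → (r, 1111, W$)
  read 1, top W: go to r, push VW → (r, 111, VW$)
  read 1, top V: go to p, push ε → (p, 11, W$)
  read 1, top W: go to q, push VW → (q, 1, VW$)
  read 1, top V: go to s, push ε → (s, ε, W$)
All input consumed; stack is W$, not empty, and no further ε-move applies.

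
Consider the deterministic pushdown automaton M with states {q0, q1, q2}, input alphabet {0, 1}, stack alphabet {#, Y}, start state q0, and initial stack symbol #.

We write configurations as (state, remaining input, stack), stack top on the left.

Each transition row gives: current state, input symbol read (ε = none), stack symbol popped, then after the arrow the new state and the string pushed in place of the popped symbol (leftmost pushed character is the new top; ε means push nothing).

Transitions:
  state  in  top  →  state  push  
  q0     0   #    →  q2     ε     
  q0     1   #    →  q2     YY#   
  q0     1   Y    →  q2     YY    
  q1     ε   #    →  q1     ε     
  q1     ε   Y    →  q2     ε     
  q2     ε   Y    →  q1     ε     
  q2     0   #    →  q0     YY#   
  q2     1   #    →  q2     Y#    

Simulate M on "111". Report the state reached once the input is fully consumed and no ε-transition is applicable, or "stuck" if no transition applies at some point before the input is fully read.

(q0, 111, #)
  read 1, top #: go to q2, push YY# → (q2, 11, YY#)
  ε-move, top Y: go to q1, push ε → (q1, 11, Y#)
  ε-move, top Y: go to q2, push ε → (q2, 11, #)
  read 1, top #: go to q2, push Y# → (q2, 1, Y#)
  ε-move, top Y: go to q1, push ε → (q1, 1, #)
  ε-move, top #: go to q1, push ε → (q1, 1, ε)
No transition for (q1, 1, top ε); M blocks with input 1 remaining.

stuck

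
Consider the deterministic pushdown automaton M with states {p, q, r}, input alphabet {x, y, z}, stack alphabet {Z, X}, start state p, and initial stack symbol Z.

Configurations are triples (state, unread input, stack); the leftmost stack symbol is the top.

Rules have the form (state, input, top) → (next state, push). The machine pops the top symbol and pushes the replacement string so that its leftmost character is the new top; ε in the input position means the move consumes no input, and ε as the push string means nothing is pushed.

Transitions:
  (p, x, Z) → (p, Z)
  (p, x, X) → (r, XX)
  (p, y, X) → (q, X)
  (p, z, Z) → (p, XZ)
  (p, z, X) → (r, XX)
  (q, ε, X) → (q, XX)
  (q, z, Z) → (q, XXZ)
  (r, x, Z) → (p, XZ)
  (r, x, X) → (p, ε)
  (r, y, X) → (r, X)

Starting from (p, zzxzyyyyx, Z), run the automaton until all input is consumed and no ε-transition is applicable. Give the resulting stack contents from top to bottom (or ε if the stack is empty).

XZ

(p, zzxzyyyyx, Z)
  read z, top Z: go to p, push XZ → (p, zxzyyyyx, XZ)
  read z, top X: go to r, push XX → (r, xzyyyyx, XXZ)
  read x, top X: go to p, push ε → (p, zyyyyx, XZ)
  read z, top X: go to r, push XX → (r, yyyyx, XXZ)
  read y, top X: go to r, push X → (r, yyyx, XXZ)
  read y, top X: go to r, push X → (r, yyx, XXZ)
  read y, top X: go to r, push X → (r, yx, XXZ)
  read y, top X: go to r, push X → (r, x, XXZ)
  read x, top X: go to p, push ε → (p, ε, XZ)
All input consumed in state p with stack XZ.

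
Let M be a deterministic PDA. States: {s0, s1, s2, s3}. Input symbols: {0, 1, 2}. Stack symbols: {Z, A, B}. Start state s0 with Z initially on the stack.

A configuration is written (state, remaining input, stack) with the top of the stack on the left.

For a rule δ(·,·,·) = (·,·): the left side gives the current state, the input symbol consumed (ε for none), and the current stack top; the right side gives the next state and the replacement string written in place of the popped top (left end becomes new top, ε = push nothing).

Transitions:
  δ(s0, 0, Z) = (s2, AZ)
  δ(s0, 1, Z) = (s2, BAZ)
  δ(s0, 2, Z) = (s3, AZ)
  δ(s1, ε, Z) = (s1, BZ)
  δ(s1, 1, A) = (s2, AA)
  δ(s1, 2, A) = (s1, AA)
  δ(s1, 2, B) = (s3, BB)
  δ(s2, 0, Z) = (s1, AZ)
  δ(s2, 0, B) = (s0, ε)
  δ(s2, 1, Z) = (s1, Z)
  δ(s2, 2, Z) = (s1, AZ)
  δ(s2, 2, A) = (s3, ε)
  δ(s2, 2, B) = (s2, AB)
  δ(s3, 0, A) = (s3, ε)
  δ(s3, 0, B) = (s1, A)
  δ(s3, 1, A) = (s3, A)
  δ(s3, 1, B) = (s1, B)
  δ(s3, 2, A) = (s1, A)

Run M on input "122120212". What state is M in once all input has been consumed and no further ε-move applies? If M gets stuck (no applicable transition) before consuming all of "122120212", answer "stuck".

s3

(s0, 122120212, Z) ⊢ (s2, 22120212, BAZ) ⊢ (s2, 2120212, ABAZ) ⊢ (s3, 120212, BAZ) ⊢ (s1, 20212, BAZ) ⊢ (s3, 0212, BBAZ) ⊢ (s1, 212, ABAZ) ⊢ (s1, 12, AABAZ) ⊢ (s2, 2, AAABAZ) ⊢ (s3, ε, AABAZ)
All input consumed; M is in state s3.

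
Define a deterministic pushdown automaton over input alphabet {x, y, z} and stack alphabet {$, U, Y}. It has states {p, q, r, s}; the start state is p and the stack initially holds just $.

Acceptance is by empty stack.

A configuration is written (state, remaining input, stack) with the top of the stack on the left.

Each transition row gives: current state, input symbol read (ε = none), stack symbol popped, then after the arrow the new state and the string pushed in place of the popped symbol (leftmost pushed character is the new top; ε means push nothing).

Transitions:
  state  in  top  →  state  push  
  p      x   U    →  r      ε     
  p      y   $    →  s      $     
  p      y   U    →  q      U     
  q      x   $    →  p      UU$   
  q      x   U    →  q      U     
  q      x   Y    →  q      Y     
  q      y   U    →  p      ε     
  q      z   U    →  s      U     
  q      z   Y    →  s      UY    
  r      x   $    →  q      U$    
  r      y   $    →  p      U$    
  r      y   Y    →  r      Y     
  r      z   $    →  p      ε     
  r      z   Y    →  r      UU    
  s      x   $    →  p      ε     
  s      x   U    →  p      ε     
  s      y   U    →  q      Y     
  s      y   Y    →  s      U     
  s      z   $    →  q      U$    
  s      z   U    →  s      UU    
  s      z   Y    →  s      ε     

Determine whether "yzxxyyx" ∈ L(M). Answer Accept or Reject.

Accept

(p, yzxxyyx, $)
  read y, top $: go to s, push $ → (s, zxxyyx, $)
  read z, top $: go to q, push U$ → (q, xxyyx, U$)
  read x, top U: go to q, push U → (q, xyyx, U$)
  read x, top U: go to q, push U → (q, yyx, U$)
  read y, top U: go to p, push ε → (p, yx, $)
  read y, top $: go to s, push $ → (s, x, $)
  read x, top $: go to p, push ε → (p, ε, ε)
All input consumed and the stack is empty.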